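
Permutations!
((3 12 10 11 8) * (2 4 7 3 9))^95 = (2 10 4 11 7 8 3 9 12)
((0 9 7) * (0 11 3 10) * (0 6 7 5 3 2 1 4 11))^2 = ((0 9 5 3 10 6 7)(1 4 11 2))^2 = (0 5 10 7 9 3 6)(1 11)(2 4)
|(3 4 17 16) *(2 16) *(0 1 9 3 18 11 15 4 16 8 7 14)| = 14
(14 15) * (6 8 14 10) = (6 8 14 15 10) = [0, 1, 2, 3, 4, 5, 8, 7, 14, 9, 6, 11, 12, 13, 15, 10]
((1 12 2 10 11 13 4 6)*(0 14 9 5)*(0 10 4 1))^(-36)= ((0 14 9 5 10 11 13 1 12 2 4 6))^(-36)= (14)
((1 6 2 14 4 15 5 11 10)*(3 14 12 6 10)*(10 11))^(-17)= (1 10 5 15 4 14 3 11)(2 12 6)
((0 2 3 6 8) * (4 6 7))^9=(0 3 4 8 2 7 6)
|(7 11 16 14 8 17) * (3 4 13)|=|(3 4 13)(7 11 16 14 8 17)|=6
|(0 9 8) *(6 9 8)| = 2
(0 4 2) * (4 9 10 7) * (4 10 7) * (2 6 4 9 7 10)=(0 7 2)(4 6)(9 10)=[7, 1, 0, 3, 6, 5, 4, 2, 8, 10, 9]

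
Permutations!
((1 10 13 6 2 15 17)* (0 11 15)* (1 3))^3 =((0 11 15 17 3 1 10 13 6 2))^3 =(0 17 10 2 15 1 6 11 3 13)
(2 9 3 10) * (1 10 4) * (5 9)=(1 10 2 5 9 3 4)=[0, 10, 5, 4, 1, 9, 6, 7, 8, 3, 2]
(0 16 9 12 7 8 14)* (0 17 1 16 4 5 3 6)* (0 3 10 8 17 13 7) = (0 4 5 10 8 14 13 7 17 1 16 9 12)(3 6) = [4, 16, 2, 6, 5, 10, 3, 17, 14, 12, 8, 11, 0, 7, 13, 15, 9, 1]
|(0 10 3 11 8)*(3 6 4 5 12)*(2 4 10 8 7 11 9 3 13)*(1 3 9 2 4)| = 12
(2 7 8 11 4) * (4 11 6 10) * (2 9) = (11)(2 7 8 6 10 4 9) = [0, 1, 7, 3, 9, 5, 10, 8, 6, 2, 4, 11]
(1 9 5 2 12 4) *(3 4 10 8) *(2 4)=(1 9 5 4)(2 12 10 8 3)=[0, 9, 12, 2, 1, 4, 6, 7, 3, 5, 8, 11, 10]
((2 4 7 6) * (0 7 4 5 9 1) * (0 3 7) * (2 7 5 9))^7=((1 3 5 2 9)(6 7))^7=(1 5 9 3 2)(6 7)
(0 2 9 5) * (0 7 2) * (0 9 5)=(0 9)(2 5 7)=[9, 1, 5, 3, 4, 7, 6, 2, 8, 0]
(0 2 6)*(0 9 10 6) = (0 2)(6 9 10) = [2, 1, 0, 3, 4, 5, 9, 7, 8, 10, 6]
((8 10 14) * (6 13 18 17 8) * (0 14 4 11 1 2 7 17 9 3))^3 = (0 13 3 6 9 14 18)(1 17 4 2 8 11 7 10)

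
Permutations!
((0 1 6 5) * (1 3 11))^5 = (0 5 6 1 11 3)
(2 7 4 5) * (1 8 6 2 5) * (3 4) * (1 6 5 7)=[0, 8, 1, 4, 6, 7, 2, 3, 5]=(1 8 5 7 3 4 6 2)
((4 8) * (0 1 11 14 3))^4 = (0 3 14 11 1)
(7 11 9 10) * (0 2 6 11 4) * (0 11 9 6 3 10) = [2, 1, 3, 10, 11, 5, 9, 4, 8, 0, 7, 6] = (0 2 3 10 7 4 11 6 9)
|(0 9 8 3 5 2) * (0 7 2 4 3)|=6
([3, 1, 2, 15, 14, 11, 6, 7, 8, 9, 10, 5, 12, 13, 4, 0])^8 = (0 15 3)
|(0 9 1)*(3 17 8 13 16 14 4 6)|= |(0 9 1)(3 17 8 13 16 14 4 6)|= 24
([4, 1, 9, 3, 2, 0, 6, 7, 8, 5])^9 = (0 5 9 2 4)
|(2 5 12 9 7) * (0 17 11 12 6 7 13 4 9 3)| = |(0 17 11 12 3)(2 5 6 7)(4 9 13)| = 60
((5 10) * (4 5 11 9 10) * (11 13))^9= (4 5)(9 10 13 11)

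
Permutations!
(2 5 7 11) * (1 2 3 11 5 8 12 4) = (1 2 8 12 4)(3 11)(5 7) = [0, 2, 8, 11, 1, 7, 6, 5, 12, 9, 10, 3, 4]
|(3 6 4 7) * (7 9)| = |(3 6 4 9 7)| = 5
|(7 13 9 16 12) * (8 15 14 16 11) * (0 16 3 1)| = 12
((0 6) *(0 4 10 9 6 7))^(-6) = (4 9)(6 10) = ((0 7)(4 10 9 6))^(-6)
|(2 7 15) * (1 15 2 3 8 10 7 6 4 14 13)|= |(1 15 3 8 10 7 2 6 4 14 13)|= 11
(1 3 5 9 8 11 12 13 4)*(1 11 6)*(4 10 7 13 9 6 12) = [0, 3, 2, 5, 11, 6, 1, 13, 12, 8, 7, 4, 9, 10] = (1 3 5 6)(4 11)(7 13 10)(8 12 9)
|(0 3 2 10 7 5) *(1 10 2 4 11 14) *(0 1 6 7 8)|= 11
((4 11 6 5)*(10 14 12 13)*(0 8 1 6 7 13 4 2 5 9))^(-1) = (0 9 6 1 8)(2 5)(4 12 14 10 13 7 11)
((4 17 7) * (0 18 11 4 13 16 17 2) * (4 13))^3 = ((0 18 11 13 16 17 7 4 2))^3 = (0 13 7)(2 11 17)(4 18 16)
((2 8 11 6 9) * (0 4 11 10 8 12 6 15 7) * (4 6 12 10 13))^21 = ((0 6 9 2 10 8 13 4 11 15 7))^21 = (0 7 15 11 4 13 8 10 2 9 6)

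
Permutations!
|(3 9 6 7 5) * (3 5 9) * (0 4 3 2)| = 12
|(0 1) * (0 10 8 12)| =|(0 1 10 8 12)| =5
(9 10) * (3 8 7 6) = [0, 1, 2, 8, 4, 5, 3, 6, 7, 10, 9] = (3 8 7 6)(9 10)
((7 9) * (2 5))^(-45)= (2 5)(7 9)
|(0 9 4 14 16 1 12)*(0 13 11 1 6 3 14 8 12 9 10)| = |(0 10)(1 9 4 8 12 13 11)(3 14 16 6)| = 28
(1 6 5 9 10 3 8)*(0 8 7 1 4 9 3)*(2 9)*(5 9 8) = (0 5 3 7 1 6 9 10)(2 8 4) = [5, 6, 8, 7, 2, 3, 9, 1, 4, 10, 0]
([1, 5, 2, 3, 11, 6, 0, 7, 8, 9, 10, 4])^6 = [5, 6, 2, 3, 4, 0, 1, 7, 8, 9, 10, 11]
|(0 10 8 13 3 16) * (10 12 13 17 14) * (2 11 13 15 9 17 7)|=|(0 12 15 9 17 14 10 8 7 2 11 13 3 16)|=14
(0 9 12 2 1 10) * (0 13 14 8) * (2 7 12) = [9, 10, 1, 3, 4, 5, 6, 12, 0, 2, 13, 11, 7, 14, 8] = (0 9 2 1 10 13 14 8)(7 12)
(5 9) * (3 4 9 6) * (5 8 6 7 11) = (3 4 9 8 6)(5 7 11) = [0, 1, 2, 4, 9, 7, 3, 11, 6, 8, 10, 5]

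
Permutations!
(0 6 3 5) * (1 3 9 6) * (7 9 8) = (0 1 3 5)(6 8 7 9) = [1, 3, 2, 5, 4, 0, 8, 9, 7, 6]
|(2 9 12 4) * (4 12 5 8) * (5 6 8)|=5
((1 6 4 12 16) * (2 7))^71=(1 6 4 12 16)(2 7)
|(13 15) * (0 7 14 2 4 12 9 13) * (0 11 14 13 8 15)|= 24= |(0 7 13)(2 4 12 9 8 15 11 14)|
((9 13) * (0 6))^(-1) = ((0 6)(9 13))^(-1) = (0 6)(9 13)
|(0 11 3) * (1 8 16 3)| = |(0 11 1 8 16 3)| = 6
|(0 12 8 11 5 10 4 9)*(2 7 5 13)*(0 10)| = 24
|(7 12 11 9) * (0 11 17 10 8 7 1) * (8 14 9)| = |(0 11 8 7 12 17 10 14 9 1)| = 10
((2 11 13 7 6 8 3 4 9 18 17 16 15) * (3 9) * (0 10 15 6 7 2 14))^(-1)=(0 14 15 10)(2 13 11)(3 4)(6 16 17 18 9 8)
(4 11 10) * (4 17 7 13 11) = (7 13 11 10 17) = [0, 1, 2, 3, 4, 5, 6, 13, 8, 9, 17, 10, 12, 11, 14, 15, 16, 7]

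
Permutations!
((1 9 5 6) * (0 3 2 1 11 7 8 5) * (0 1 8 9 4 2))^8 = (1 9 7 11 6 5 8 2 4) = ((0 3)(1 4 2 8 5 6 11 7 9))^8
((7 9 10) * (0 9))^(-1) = ((0 9 10 7))^(-1) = (0 7 10 9)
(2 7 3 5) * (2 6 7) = (3 5 6 7) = [0, 1, 2, 5, 4, 6, 7, 3]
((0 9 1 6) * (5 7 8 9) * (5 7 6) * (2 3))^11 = (0 1 7 5 8 6 9)(2 3)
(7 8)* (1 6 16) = [0, 6, 2, 3, 4, 5, 16, 8, 7, 9, 10, 11, 12, 13, 14, 15, 1] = (1 6 16)(7 8)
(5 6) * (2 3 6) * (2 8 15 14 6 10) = (2 3 10)(5 8 15 14 6) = [0, 1, 3, 10, 4, 8, 5, 7, 15, 9, 2, 11, 12, 13, 6, 14]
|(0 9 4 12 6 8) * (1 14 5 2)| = 12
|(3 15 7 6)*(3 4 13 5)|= |(3 15 7 6 4 13 5)|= 7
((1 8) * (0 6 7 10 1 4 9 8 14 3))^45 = ((0 6 7 10 1 14 3)(4 9 8))^45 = (0 10 3 7 14 6 1)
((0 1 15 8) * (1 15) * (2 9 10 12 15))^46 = (0 12 2 15 9 8 10)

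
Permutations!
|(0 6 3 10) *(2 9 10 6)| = |(0 2 9 10)(3 6)| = 4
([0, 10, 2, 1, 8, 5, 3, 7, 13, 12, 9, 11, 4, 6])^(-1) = (1 3 6 13 8 4 12 9 10)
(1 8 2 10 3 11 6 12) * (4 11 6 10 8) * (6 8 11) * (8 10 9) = [0, 4, 11, 10, 6, 5, 12, 7, 2, 8, 3, 9, 1] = (1 4 6 12)(2 11 9 8)(3 10)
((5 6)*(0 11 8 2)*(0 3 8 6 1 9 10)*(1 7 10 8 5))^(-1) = ((0 11 6 1 9 8 2 3 5 7 10))^(-1) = (0 10 7 5 3 2 8 9 1 6 11)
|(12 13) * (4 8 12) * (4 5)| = |(4 8 12 13 5)| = 5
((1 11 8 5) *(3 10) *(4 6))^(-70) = (1 8)(5 11)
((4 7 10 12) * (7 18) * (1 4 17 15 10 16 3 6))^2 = ((1 4 18 7 16 3 6)(10 12 17 15))^2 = (1 18 16 6 4 7 3)(10 17)(12 15)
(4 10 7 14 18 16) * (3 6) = (3 6)(4 10 7 14 18 16) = [0, 1, 2, 6, 10, 5, 3, 14, 8, 9, 7, 11, 12, 13, 18, 15, 4, 17, 16]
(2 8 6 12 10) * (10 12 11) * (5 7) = (12)(2 8 6 11 10)(5 7) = [0, 1, 8, 3, 4, 7, 11, 5, 6, 9, 2, 10, 12]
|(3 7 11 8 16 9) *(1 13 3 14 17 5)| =11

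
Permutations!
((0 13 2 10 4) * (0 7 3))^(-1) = ((0 13 2 10 4 7 3))^(-1) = (0 3 7 4 10 2 13)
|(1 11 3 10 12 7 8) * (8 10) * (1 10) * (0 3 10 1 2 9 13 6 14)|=|(0 3 8 1 11 10 12 7 2 9 13 6 14)|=13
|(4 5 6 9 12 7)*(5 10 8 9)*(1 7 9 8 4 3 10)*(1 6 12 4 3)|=10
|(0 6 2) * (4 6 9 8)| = |(0 9 8 4 6 2)| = 6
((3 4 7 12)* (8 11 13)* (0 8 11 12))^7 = ((0 8 12 3 4 7)(11 13))^7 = (0 8 12 3 4 7)(11 13)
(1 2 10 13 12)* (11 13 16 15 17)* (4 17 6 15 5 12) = (1 2 10 16 5 12)(4 17 11 13)(6 15) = [0, 2, 10, 3, 17, 12, 15, 7, 8, 9, 16, 13, 1, 4, 14, 6, 5, 11]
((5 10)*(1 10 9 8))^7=(1 5 8 10 9)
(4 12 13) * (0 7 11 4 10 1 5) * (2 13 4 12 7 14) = (0 14 2 13 10 1 5)(4 7 11 12) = [14, 5, 13, 3, 7, 0, 6, 11, 8, 9, 1, 12, 4, 10, 2]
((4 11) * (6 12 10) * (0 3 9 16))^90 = (0 9)(3 16)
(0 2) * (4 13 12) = [2, 1, 0, 3, 13, 5, 6, 7, 8, 9, 10, 11, 4, 12] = (0 2)(4 13 12)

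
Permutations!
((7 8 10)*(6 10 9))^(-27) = ((6 10 7 8 9))^(-27) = (6 8 10 9 7)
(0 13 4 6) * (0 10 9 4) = [13, 1, 2, 3, 6, 5, 10, 7, 8, 4, 9, 11, 12, 0] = (0 13)(4 6 10 9)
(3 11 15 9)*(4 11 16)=(3 16 4 11 15 9)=[0, 1, 2, 16, 11, 5, 6, 7, 8, 3, 10, 15, 12, 13, 14, 9, 4]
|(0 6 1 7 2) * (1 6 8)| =|(0 8 1 7 2)| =5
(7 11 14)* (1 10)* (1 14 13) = (1 10 14 7 11 13) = [0, 10, 2, 3, 4, 5, 6, 11, 8, 9, 14, 13, 12, 1, 7]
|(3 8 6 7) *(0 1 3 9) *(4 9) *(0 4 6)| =4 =|(0 1 3 8)(4 9)(6 7)|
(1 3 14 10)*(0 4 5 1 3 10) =(0 4 5 1 10 3 14) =[4, 10, 2, 14, 5, 1, 6, 7, 8, 9, 3, 11, 12, 13, 0]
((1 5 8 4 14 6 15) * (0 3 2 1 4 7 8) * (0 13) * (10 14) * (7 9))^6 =((0 3 2 1 5 13)(4 10 14 6 15)(7 8 9))^6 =(4 10 14 6 15)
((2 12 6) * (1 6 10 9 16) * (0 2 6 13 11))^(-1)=((0 2 12 10 9 16 1 13 11))^(-1)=(0 11 13 1 16 9 10 12 2)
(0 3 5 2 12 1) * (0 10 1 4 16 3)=(1 10)(2 12 4 16 3 5)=[0, 10, 12, 5, 16, 2, 6, 7, 8, 9, 1, 11, 4, 13, 14, 15, 3]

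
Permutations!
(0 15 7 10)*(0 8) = (0 15 7 10 8) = [15, 1, 2, 3, 4, 5, 6, 10, 0, 9, 8, 11, 12, 13, 14, 7]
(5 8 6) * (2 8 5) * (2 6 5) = (2 8 5) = [0, 1, 8, 3, 4, 2, 6, 7, 5]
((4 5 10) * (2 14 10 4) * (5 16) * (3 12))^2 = (2 10 14)(4 5 16)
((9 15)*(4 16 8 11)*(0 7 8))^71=(0 16 4 11 8 7)(9 15)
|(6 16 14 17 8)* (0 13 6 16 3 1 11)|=12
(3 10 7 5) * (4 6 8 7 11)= (3 10 11 4 6 8 7 5)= [0, 1, 2, 10, 6, 3, 8, 5, 7, 9, 11, 4]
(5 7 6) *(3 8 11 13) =[0, 1, 2, 8, 4, 7, 5, 6, 11, 9, 10, 13, 12, 3] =(3 8 11 13)(5 7 6)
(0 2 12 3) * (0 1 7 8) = (0 2 12 3 1 7 8) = [2, 7, 12, 1, 4, 5, 6, 8, 0, 9, 10, 11, 3]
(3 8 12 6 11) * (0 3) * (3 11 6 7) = [11, 1, 2, 8, 4, 5, 6, 3, 12, 9, 10, 0, 7] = (0 11)(3 8 12 7)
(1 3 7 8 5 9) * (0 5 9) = (0 5)(1 3 7 8 9) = [5, 3, 2, 7, 4, 0, 6, 8, 9, 1]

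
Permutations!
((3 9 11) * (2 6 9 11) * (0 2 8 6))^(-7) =(0 2)(3 11)(6 8 9)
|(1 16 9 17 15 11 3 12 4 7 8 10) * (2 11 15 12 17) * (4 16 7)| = |(1 7 8 10)(2 11 3 17 12 16 9)| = 28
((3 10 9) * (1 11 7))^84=((1 11 7)(3 10 9))^84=(11)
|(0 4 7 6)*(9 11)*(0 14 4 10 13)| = |(0 10 13)(4 7 6 14)(9 11)| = 12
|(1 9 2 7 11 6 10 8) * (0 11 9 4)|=|(0 11 6 10 8 1 4)(2 7 9)|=21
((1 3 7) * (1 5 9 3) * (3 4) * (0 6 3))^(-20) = ((0 6 3 7 5 9 4))^(-20) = (0 6 3 7 5 9 4)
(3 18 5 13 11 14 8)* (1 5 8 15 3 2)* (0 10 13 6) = (0 10 13 11 14 15 3 18 8 2 1 5 6) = [10, 5, 1, 18, 4, 6, 0, 7, 2, 9, 13, 14, 12, 11, 15, 3, 16, 17, 8]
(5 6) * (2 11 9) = (2 11 9)(5 6) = [0, 1, 11, 3, 4, 6, 5, 7, 8, 2, 10, 9]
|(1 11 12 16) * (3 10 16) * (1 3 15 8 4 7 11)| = |(3 10 16)(4 7 11 12 15 8)| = 6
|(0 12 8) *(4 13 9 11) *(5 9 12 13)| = 4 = |(0 13 12 8)(4 5 9 11)|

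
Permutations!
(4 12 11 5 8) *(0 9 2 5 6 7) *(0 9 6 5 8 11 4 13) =(0 6 7 9 2 8 13)(4 12)(5 11) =[6, 1, 8, 3, 12, 11, 7, 9, 13, 2, 10, 5, 4, 0]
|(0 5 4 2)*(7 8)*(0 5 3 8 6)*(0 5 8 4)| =|(0 3 4 2 8 7 6 5)| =8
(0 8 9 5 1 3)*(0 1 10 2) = (0 8 9 5 10 2)(1 3) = [8, 3, 0, 1, 4, 10, 6, 7, 9, 5, 2]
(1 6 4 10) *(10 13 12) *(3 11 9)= [0, 6, 2, 11, 13, 5, 4, 7, 8, 3, 1, 9, 10, 12]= (1 6 4 13 12 10)(3 11 9)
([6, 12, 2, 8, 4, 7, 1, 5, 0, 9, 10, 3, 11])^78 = (0 6 1 12 11 3 8)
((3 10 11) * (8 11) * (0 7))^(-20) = (11)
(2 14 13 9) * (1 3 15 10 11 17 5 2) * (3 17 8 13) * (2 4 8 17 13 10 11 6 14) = (1 13 9)(3 15 11 17 5 4 8 10 6 14) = [0, 13, 2, 15, 8, 4, 14, 7, 10, 1, 6, 17, 12, 9, 3, 11, 16, 5]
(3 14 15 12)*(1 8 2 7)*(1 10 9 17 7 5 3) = [0, 8, 5, 14, 4, 3, 6, 10, 2, 17, 9, 11, 1, 13, 15, 12, 16, 7] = (1 8 2 5 3 14 15 12)(7 10 9 17)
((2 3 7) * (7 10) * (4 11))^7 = ((2 3 10 7)(4 11))^7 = (2 7 10 3)(4 11)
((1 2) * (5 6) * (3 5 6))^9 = (6)(1 2)(3 5)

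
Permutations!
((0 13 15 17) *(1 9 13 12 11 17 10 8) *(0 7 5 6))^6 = (0 6 5 7 17 11 12)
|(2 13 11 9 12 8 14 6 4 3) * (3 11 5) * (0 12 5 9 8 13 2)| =30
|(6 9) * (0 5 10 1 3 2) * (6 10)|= 8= |(0 5 6 9 10 1 3 2)|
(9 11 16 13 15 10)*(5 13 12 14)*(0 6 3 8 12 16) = [6, 1, 2, 8, 4, 13, 3, 7, 12, 11, 9, 0, 14, 15, 5, 10, 16] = (16)(0 6 3 8 12 14 5 13 15 10 9 11)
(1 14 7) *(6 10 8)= (1 14 7)(6 10 8)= [0, 14, 2, 3, 4, 5, 10, 1, 6, 9, 8, 11, 12, 13, 7]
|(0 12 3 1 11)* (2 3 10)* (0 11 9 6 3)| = 4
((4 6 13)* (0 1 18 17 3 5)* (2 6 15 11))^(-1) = ((0 1 18 17 3 5)(2 6 13 4 15 11))^(-1) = (0 5 3 17 18 1)(2 11 15 4 13 6)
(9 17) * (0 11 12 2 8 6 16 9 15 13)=(0 11 12 2 8 6 16 9 17 15 13)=[11, 1, 8, 3, 4, 5, 16, 7, 6, 17, 10, 12, 2, 0, 14, 13, 9, 15]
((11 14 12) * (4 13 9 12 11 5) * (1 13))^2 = ((1 13 9 12 5 4)(11 14))^2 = (14)(1 9 5)(4 13 12)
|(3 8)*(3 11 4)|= 4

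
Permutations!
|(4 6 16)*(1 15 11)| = 3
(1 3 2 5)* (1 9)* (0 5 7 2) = (0 5 9 1 3)(2 7) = [5, 3, 7, 0, 4, 9, 6, 2, 8, 1]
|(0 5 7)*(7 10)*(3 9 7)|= 6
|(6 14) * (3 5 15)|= 6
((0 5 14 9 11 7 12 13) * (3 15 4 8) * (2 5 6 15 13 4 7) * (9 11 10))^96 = ((0 6 15 7 12 4 8 3 13)(2 5 14 11)(9 10))^96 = (0 8 7)(3 12 6)(4 15 13)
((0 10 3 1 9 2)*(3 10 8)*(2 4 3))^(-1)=(10)(0 2 8)(1 3 4 9)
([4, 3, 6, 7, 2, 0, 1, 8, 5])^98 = [5, 6, 4, 1, 0, 8, 2, 3, 7]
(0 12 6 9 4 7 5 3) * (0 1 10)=(0 12 6 9 4 7 5 3 1 10)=[12, 10, 2, 1, 7, 3, 9, 5, 8, 4, 0, 11, 6]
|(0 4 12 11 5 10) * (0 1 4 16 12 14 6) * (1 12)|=|(0 16 1 4 14 6)(5 10 12 11)|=12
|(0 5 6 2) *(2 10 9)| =|(0 5 6 10 9 2)| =6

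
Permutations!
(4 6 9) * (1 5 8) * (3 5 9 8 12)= (1 9 4 6 8)(3 5 12)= [0, 9, 2, 5, 6, 12, 8, 7, 1, 4, 10, 11, 3]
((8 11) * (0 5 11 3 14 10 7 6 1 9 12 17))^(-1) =(0 17 12 9 1 6 7 10 14 3 8 11 5)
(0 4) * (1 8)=(0 4)(1 8)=[4, 8, 2, 3, 0, 5, 6, 7, 1]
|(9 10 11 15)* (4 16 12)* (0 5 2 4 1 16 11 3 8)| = 30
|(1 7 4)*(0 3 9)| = 3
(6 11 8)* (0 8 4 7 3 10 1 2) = (0 8 6 11 4 7 3 10 1 2) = [8, 2, 0, 10, 7, 5, 11, 3, 6, 9, 1, 4]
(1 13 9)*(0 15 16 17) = (0 15 16 17)(1 13 9) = [15, 13, 2, 3, 4, 5, 6, 7, 8, 1, 10, 11, 12, 9, 14, 16, 17, 0]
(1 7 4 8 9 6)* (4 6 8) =(1 7 6)(8 9) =[0, 7, 2, 3, 4, 5, 1, 6, 9, 8]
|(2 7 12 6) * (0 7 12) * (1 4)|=|(0 7)(1 4)(2 12 6)|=6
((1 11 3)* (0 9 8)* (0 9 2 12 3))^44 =((0 2 12 3 1 11)(8 9))^44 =(0 12 1)(2 3 11)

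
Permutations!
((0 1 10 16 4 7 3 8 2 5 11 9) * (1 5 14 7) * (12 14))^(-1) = ((0 5 11 9)(1 10 16 4)(2 12 14 7 3 8))^(-1) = (0 9 11 5)(1 4 16 10)(2 8 3 7 14 12)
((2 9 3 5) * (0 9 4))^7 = ((0 9 3 5 2 4))^7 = (0 9 3 5 2 4)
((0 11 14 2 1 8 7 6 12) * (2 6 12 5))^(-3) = (0 8 5 11 7 2 14 12 1 6) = ((0 11 14 6 5 2 1 8 7 12))^(-3)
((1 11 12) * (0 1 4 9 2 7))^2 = (0 11 4 2)(1 12 9 7)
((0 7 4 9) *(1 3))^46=(0 4)(7 9)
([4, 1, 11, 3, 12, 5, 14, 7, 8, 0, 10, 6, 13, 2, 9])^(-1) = [9, 1, 13, 3, 0, 5, 11, 7, 8, 14, 10, 2, 4, 12, 6]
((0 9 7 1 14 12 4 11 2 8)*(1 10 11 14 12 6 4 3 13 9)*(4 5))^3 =(0 3 7 2 1 13 10 8 12 9 11)(4 5 6 14)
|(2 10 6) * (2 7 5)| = |(2 10 6 7 5)| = 5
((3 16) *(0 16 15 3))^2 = ((0 16)(3 15))^2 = (16)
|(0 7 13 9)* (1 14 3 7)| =7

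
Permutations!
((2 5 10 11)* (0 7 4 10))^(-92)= (0 5 2 11 10 4 7)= ((0 7 4 10 11 2 5))^(-92)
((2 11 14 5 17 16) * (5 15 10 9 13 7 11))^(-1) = ((2 5 17 16)(7 11 14 15 10 9 13))^(-1) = (2 16 17 5)(7 13 9 10 15 14 11)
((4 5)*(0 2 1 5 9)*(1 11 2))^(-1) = (0 9 4 5 1)(2 11)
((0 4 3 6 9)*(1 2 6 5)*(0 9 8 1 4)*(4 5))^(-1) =(9)(1 8 6 2)(3 4)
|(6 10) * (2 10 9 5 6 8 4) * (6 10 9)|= 6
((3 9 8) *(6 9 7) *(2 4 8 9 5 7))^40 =(9)(5 7 6)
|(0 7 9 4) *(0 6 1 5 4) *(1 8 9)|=|(0 7 1 5 4 6 8 9)|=8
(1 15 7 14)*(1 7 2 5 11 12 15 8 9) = (1 8 9)(2 5 11 12 15)(7 14) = [0, 8, 5, 3, 4, 11, 6, 14, 9, 1, 10, 12, 15, 13, 7, 2]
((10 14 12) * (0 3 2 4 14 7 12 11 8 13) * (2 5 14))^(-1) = ((0 3 5 14 11 8 13)(2 4)(7 12 10))^(-1) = (0 13 8 11 14 5 3)(2 4)(7 10 12)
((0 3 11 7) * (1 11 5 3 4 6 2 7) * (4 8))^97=(0 8 4 6 2 7)(1 11)(3 5)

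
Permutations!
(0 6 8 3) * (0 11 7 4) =(0 6 8 3 11 7 4) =[6, 1, 2, 11, 0, 5, 8, 4, 3, 9, 10, 7]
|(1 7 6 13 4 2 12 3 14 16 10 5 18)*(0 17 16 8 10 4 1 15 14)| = |(0 17 16 4 2 12 3)(1 7 6 13)(5 18 15 14 8 10)| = 84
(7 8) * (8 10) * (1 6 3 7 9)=(1 6 3 7 10 8 9)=[0, 6, 2, 7, 4, 5, 3, 10, 9, 1, 8]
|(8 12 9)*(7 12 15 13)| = 6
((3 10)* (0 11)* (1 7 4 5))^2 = (11)(1 4)(5 7)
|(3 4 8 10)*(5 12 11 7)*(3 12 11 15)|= |(3 4 8 10 12 15)(5 11 7)|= 6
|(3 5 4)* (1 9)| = |(1 9)(3 5 4)| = 6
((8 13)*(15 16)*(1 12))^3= (1 12)(8 13)(15 16)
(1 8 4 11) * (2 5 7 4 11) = (1 8 11)(2 5 7 4) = [0, 8, 5, 3, 2, 7, 6, 4, 11, 9, 10, 1]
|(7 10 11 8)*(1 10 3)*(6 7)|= |(1 10 11 8 6 7 3)|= 7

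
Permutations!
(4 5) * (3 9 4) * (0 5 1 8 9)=[5, 8, 2, 0, 1, 3, 6, 7, 9, 4]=(0 5 3)(1 8 9 4)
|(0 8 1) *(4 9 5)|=3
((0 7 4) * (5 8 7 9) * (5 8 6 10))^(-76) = ((0 9 8 7 4)(5 6 10))^(-76) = (0 4 7 8 9)(5 10 6)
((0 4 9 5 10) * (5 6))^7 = (0 4 9 6 5 10)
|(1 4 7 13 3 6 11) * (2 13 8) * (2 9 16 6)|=24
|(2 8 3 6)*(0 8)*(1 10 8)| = 7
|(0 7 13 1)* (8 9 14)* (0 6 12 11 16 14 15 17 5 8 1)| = 30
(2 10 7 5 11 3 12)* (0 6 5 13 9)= (0 6 5 11 3 12 2 10 7 13 9)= [6, 1, 10, 12, 4, 11, 5, 13, 8, 0, 7, 3, 2, 9]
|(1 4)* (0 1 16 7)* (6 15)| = |(0 1 4 16 7)(6 15)| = 10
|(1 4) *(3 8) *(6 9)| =|(1 4)(3 8)(6 9)| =2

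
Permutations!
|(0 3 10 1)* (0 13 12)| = |(0 3 10 1 13 12)| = 6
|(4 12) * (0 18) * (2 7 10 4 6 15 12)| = |(0 18)(2 7 10 4)(6 15 12)| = 12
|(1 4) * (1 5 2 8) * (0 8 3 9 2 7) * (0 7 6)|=|(0 8 1 4 5 6)(2 3 9)|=6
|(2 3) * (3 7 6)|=|(2 7 6 3)|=4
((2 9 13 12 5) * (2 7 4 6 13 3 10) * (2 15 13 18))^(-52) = ((2 9 3 10 15 13 12 5 7 4 6 18))^(-52) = (2 7 15)(3 6 12)(4 13 9)(5 10 18)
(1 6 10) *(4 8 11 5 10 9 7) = (1 6 9 7 4 8 11 5 10) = [0, 6, 2, 3, 8, 10, 9, 4, 11, 7, 1, 5]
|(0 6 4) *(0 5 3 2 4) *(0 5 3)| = |(0 6 5)(2 4 3)| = 3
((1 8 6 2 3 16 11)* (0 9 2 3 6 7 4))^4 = (0 3 8 9 16 7 2 11 4 6 1)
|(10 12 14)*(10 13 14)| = |(10 12)(13 14)| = 2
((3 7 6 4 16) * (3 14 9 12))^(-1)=(3 12 9 14 16 4 6 7)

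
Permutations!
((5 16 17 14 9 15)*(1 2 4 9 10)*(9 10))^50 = (1 4)(2 10)(5 17 9)(14 15 16) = ((1 2 4 10)(5 16 17 14 9 15))^50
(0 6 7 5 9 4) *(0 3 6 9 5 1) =[9, 0, 2, 6, 3, 5, 7, 1, 8, 4] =(0 9 4 3 6 7 1)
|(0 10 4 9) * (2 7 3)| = 12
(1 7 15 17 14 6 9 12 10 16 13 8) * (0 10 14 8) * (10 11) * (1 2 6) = (0 11 10 16 13)(1 7 15 17 8 2 6 9 12 14) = [11, 7, 6, 3, 4, 5, 9, 15, 2, 12, 16, 10, 14, 0, 1, 17, 13, 8]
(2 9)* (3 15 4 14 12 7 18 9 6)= (2 6 3 15 4 14 12 7 18 9)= [0, 1, 6, 15, 14, 5, 3, 18, 8, 2, 10, 11, 7, 13, 12, 4, 16, 17, 9]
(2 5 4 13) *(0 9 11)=(0 9 11)(2 5 4 13)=[9, 1, 5, 3, 13, 4, 6, 7, 8, 11, 10, 0, 12, 2]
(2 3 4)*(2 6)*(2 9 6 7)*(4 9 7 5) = [0, 1, 3, 9, 5, 4, 7, 2, 8, 6] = (2 3 9 6 7)(4 5)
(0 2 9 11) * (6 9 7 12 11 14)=(0 2 7 12 11)(6 9 14)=[2, 1, 7, 3, 4, 5, 9, 12, 8, 14, 10, 0, 11, 13, 6]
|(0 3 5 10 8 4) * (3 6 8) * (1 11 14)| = |(0 6 8 4)(1 11 14)(3 5 10)| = 12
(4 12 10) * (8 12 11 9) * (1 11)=[0, 11, 2, 3, 1, 5, 6, 7, 12, 8, 4, 9, 10]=(1 11 9 8 12 10 4)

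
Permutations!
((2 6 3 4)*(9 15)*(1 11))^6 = (15)(2 3)(4 6) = ((1 11)(2 6 3 4)(9 15))^6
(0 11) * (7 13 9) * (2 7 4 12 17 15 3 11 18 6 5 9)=(0 18 6 5 9 4 12 17 15 3 11)(2 7 13)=[18, 1, 7, 11, 12, 9, 5, 13, 8, 4, 10, 0, 17, 2, 14, 3, 16, 15, 6]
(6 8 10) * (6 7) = [0, 1, 2, 3, 4, 5, 8, 6, 10, 9, 7] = (6 8 10 7)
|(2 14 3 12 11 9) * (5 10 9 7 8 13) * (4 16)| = 22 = |(2 14 3 12 11 7 8 13 5 10 9)(4 16)|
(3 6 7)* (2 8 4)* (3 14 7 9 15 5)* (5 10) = [0, 1, 8, 6, 2, 3, 9, 14, 4, 15, 5, 11, 12, 13, 7, 10] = (2 8 4)(3 6 9 15 10 5)(7 14)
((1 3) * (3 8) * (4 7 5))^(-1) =((1 8 3)(4 7 5))^(-1) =(1 3 8)(4 5 7)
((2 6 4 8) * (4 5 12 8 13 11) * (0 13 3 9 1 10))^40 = (13)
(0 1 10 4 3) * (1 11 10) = (0 11 10 4 3) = [11, 1, 2, 0, 3, 5, 6, 7, 8, 9, 4, 10]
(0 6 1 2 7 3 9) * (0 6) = (1 2 7 3 9 6) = [0, 2, 7, 9, 4, 5, 1, 3, 8, 6]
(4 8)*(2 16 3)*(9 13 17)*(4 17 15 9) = (2 16 3)(4 8 17)(9 13 15) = [0, 1, 16, 2, 8, 5, 6, 7, 17, 13, 10, 11, 12, 15, 14, 9, 3, 4]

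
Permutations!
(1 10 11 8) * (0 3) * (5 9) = (0 3)(1 10 11 8)(5 9) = [3, 10, 2, 0, 4, 9, 6, 7, 1, 5, 11, 8]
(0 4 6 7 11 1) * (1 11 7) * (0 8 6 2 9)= (11)(0 4 2 9)(1 8 6)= [4, 8, 9, 3, 2, 5, 1, 7, 6, 0, 10, 11]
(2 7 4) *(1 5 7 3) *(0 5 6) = (0 5 7 4 2 3 1 6) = [5, 6, 3, 1, 2, 7, 0, 4]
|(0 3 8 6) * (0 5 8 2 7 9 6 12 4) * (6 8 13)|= 24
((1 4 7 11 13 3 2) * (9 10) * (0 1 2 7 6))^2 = (0 4)(1 6)(3 11)(7 13)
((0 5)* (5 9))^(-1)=(0 5 9)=((0 9 5))^(-1)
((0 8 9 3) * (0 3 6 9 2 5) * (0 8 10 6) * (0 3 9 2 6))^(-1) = (0 10)(2 6 8 5)(3 9)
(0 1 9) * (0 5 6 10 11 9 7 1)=(1 7)(5 6 10 11 9)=[0, 7, 2, 3, 4, 6, 10, 1, 8, 5, 11, 9]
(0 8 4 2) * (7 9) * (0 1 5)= (0 8 4 2 1 5)(7 9)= [8, 5, 1, 3, 2, 0, 6, 9, 4, 7]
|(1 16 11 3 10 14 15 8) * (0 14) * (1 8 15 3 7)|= 4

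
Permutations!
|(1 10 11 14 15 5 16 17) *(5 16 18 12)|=21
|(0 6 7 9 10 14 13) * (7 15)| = 8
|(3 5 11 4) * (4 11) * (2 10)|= 6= |(11)(2 10)(3 5 4)|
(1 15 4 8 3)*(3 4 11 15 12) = [0, 12, 2, 1, 8, 5, 6, 7, 4, 9, 10, 15, 3, 13, 14, 11] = (1 12 3)(4 8)(11 15)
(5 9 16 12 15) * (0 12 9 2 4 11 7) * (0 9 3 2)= (0 12 15 5)(2 4 11 7 9 16 3)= [12, 1, 4, 2, 11, 0, 6, 9, 8, 16, 10, 7, 15, 13, 14, 5, 3]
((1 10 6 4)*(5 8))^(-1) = ((1 10 6 4)(5 8))^(-1) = (1 4 6 10)(5 8)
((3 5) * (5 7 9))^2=(3 9)(5 7)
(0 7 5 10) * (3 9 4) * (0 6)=(0 7 5 10 6)(3 9 4)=[7, 1, 2, 9, 3, 10, 0, 5, 8, 4, 6]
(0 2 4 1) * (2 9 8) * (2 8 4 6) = (0 9 4 1)(2 6) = [9, 0, 6, 3, 1, 5, 2, 7, 8, 4]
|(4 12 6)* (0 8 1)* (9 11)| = 6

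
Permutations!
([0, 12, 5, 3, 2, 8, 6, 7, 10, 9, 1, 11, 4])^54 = (1 8 2 12 10 5 4)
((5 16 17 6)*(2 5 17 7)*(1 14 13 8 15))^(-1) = ((1 14 13 8 15)(2 5 16 7)(6 17))^(-1) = (1 15 8 13 14)(2 7 16 5)(6 17)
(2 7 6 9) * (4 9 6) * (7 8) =(2 8 7 4 9) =[0, 1, 8, 3, 9, 5, 6, 4, 7, 2]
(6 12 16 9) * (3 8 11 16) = (3 8 11 16 9 6 12) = [0, 1, 2, 8, 4, 5, 12, 7, 11, 6, 10, 16, 3, 13, 14, 15, 9]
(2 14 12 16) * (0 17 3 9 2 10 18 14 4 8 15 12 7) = [17, 1, 4, 9, 8, 5, 6, 0, 15, 2, 18, 11, 16, 13, 7, 12, 10, 3, 14] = (0 17 3 9 2 4 8 15 12 16 10 18 14 7)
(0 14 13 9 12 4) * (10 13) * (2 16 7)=[14, 1, 16, 3, 0, 5, 6, 2, 8, 12, 13, 11, 4, 9, 10, 15, 7]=(0 14 10 13 9 12 4)(2 16 7)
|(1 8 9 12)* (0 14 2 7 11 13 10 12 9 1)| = |(0 14 2 7 11 13 10 12)(1 8)| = 8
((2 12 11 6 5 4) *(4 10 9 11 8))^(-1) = (2 4 8 12)(5 6 11 9 10)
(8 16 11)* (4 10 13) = (4 10 13)(8 16 11) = [0, 1, 2, 3, 10, 5, 6, 7, 16, 9, 13, 8, 12, 4, 14, 15, 11]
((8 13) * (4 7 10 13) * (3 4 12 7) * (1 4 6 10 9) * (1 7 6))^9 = (6 12 8 13 10)(7 9)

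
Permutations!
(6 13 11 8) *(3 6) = (3 6 13 11 8) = [0, 1, 2, 6, 4, 5, 13, 7, 3, 9, 10, 8, 12, 11]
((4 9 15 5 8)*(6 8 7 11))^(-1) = ((4 9 15 5 7 11 6 8))^(-1) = (4 8 6 11 7 5 15 9)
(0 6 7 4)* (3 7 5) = (0 6 5 3 7 4) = [6, 1, 2, 7, 0, 3, 5, 4]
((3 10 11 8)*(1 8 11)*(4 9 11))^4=((1 8 3 10)(4 9 11))^4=(4 9 11)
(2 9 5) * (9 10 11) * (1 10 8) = (1 10 11 9 5 2 8) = [0, 10, 8, 3, 4, 2, 6, 7, 1, 5, 11, 9]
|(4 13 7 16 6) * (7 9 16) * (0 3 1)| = |(0 3 1)(4 13 9 16 6)| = 15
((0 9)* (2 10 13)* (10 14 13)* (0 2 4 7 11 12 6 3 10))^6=((0 9 2 14 13 4 7 11 12 6 3 10))^6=(0 7)(2 12)(3 13)(4 10)(6 14)(9 11)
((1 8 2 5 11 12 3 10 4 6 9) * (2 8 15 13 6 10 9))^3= (1 6 11 9 13 5 3 15 2 12)(4 10)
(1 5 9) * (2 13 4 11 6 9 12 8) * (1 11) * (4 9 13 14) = (1 5 12 8 2 14 4)(6 13 9 11) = [0, 5, 14, 3, 1, 12, 13, 7, 2, 11, 10, 6, 8, 9, 4]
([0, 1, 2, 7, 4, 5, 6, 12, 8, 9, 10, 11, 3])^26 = [0, 1, 2, 12, 4, 5, 6, 3, 8, 9, 10, 11, 7]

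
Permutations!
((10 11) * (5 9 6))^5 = ((5 9 6)(10 11))^5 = (5 6 9)(10 11)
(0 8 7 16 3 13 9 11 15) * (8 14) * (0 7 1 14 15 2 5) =(0 15 7 16 3 13 9 11 2 5)(1 14 8) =[15, 14, 5, 13, 4, 0, 6, 16, 1, 11, 10, 2, 12, 9, 8, 7, 3]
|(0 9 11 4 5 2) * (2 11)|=3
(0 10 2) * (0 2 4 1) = (0 10 4 1) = [10, 0, 2, 3, 1, 5, 6, 7, 8, 9, 4]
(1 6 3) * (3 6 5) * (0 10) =(0 10)(1 5 3) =[10, 5, 2, 1, 4, 3, 6, 7, 8, 9, 0]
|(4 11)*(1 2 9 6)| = 4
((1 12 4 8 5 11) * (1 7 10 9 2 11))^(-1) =(1 5 8 4 12)(2 9 10 7 11)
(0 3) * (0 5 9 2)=(0 3 5 9 2)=[3, 1, 0, 5, 4, 9, 6, 7, 8, 2]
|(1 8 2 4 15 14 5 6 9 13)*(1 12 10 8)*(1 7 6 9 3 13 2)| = 24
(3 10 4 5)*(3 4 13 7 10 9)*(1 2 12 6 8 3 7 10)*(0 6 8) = (0 6)(1 2 12 8 3 9 7)(4 5)(10 13) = [6, 2, 12, 9, 5, 4, 0, 1, 3, 7, 13, 11, 8, 10]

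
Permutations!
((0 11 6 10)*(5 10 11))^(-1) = (0 10 5)(6 11)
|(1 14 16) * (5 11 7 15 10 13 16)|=9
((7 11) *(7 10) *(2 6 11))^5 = ((2 6 11 10 7))^5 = (11)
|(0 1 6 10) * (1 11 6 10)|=|(0 11 6 1 10)|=5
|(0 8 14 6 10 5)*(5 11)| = 7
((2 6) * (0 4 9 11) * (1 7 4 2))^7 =(0 11 9 4 7 1 6 2)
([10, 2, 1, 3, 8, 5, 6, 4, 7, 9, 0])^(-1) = [10, 2, 1, 3, 7, 5, 6, 8, 4, 9, 0]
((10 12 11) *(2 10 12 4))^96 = ((2 10 4)(11 12))^96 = (12)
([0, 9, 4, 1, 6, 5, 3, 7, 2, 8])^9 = (1 8 4 3 9 2 6)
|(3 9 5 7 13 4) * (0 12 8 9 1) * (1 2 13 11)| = |(0 12 8 9 5 7 11 1)(2 13 4 3)| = 8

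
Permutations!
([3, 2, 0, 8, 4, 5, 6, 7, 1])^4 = [2, 8, 1, 0, 4, 5, 6, 7, 3]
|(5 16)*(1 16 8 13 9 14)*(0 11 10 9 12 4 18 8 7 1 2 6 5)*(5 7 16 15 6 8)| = |(0 11 10 9 14 2 8 13 12 4 18 5 16)(1 15 6 7)| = 52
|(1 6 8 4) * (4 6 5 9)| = |(1 5 9 4)(6 8)| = 4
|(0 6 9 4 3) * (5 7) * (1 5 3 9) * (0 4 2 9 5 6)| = 4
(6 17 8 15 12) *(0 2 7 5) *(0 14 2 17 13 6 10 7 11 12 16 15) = (0 17 8)(2 11 12 10 7 5 14)(6 13)(15 16) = [17, 1, 11, 3, 4, 14, 13, 5, 0, 9, 7, 12, 10, 6, 2, 16, 15, 8]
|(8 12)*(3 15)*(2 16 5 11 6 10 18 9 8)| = 10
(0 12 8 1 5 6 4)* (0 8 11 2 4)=[12, 5, 4, 3, 8, 6, 0, 7, 1, 9, 10, 2, 11]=(0 12 11 2 4 8 1 5 6)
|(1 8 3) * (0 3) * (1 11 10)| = 6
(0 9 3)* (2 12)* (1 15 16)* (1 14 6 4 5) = [9, 15, 12, 0, 5, 1, 4, 7, 8, 3, 10, 11, 2, 13, 6, 16, 14] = (0 9 3)(1 15 16 14 6 4 5)(2 12)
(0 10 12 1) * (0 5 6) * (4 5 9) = (0 10 12 1 9 4 5 6) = [10, 9, 2, 3, 5, 6, 0, 7, 8, 4, 12, 11, 1]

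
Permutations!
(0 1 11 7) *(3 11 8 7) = [1, 8, 2, 11, 4, 5, 6, 0, 7, 9, 10, 3] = (0 1 8 7)(3 11)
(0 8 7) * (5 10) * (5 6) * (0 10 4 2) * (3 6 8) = (0 3 6 5 4 2)(7 10 8) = [3, 1, 0, 6, 2, 4, 5, 10, 7, 9, 8]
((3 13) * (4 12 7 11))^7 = ((3 13)(4 12 7 11))^7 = (3 13)(4 11 7 12)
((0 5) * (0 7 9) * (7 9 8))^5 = (0 9 5)(7 8)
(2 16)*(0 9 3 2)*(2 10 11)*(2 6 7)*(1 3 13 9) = (0 1 3 10 11 6 7 2 16)(9 13) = [1, 3, 16, 10, 4, 5, 7, 2, 8, 13, 11, 6, 12, 9, 14, 15, 0]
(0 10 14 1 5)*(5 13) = [10, 13, 2, 3, 4, 0, 6, 7, 8, 9, 14, 11, 12, 5, 1] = (0 10 14 1 13 5)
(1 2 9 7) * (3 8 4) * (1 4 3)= (1 2 9 7 4)(3 8)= [0, 2, 9, 8, 1, 5, 6, 4, 3, 7]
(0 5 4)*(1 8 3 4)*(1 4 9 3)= (0 5 4)(1 8)(3 9)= [5, 8, 2, 9, 0, 4, 6, 7, 1, 3]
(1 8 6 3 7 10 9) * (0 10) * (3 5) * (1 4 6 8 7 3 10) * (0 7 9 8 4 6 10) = (0 1 9 6 5)(4 10 8) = [1, 9, 2, 3, 10, 0, 5, 7, 4, 6, 8]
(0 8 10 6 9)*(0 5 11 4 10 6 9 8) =(4 10 9 5 11)(6 8) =[0, 1, 2, 3, 10, 11, 8, 7, 6, 5, 9, 4]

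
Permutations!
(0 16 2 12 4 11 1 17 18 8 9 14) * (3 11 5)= (0 16 2 12 4 5 3 11 1 17 18 8 9 14)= [16, 17, 12, 11, 5, 3, 6, 7, 9, 14, 10, 1, 4, 13, 0, 15, 2, 18, 8]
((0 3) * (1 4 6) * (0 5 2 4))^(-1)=((0 3 5 2 4 6 1))^(-1)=(0 1 6 4 2 5 3)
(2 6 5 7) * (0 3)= (0 3)(2 6 5 7)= [3, 1, 6, 0, 4, 7, 5, 2]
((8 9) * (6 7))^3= (6 7)(8 9)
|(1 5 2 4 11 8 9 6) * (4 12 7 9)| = 21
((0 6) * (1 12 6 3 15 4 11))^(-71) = (0 3 15 4 11 1 12 6)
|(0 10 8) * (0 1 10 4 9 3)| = |(0 4 9 3)(1 10 8)| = 12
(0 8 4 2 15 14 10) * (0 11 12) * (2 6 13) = (0 8 4 6 13 2 15 14 10 11 12) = [8, 1, 15, 3, 6, 5, 13, 7, 4, 9, 11, 12, 0, 2, 10, 14]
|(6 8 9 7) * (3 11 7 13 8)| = |(3 11 7 6)(8 9 13)| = 12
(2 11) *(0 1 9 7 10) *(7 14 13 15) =(0 1 9 14 13 15 7 10)(2 11) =[1, 9, 11, 3, 4, 5, 6, 10, 8, 14, 0, 2, 12, 15, 13, 7]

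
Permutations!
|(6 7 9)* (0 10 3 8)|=|(0 10 3 8)(6 7 9)|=12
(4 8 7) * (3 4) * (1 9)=(1 9)(3 4 8 7)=[0, 9, 2, 4, 8, 5, 6, 3, 7, 1]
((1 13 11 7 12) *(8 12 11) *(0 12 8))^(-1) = (0 13 1 12)(7 11)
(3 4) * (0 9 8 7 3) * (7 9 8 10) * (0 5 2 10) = (0 8 9)(2 10 7 3 4 5) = [8, 1, 10, 4, 5, 2, 6, 3, 9, 0, 7]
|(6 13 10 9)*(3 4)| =|(3 4)(6 13 10 9)| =4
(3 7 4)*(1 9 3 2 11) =[0, 9, 11, 7, 2, 5, 6, 4, 8, 3, 10, 1] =(1 9 3 7 4 2 11)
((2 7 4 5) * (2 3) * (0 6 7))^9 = (0 7 5 2 6 4 3) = ((0 6 7 4 5 3 2))^9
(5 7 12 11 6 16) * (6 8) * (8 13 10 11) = (5 7 12 8 6 16)(10 11 13) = [0, 1, 2, 3, 4, 7, 16, 12, 6, 9, 11, 13, 8, 10, 14, 15, 5]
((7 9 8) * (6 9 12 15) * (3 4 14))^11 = (3 14 4)(6 15 12 7 8 9)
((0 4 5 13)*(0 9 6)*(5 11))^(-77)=(13)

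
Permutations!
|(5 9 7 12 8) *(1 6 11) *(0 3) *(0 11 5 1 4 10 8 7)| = 10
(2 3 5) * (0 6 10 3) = (0 6 10 3 5 2) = [6, 1, 0, 5, 4, 2, 10, 7, 8, 9, 3]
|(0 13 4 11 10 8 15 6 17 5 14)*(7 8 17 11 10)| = 35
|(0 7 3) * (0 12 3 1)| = |(0 7 1)(3 12)| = 6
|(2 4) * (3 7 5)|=6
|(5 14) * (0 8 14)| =|(0 8 14 5)| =4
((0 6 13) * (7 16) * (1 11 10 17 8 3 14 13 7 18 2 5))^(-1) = ((0 6 7 16 18 2 5 1 11 10 17 8 3 14 13))^(-1) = (0 13 14 3 8 17 10 11 1 5 2 18 16 7 6)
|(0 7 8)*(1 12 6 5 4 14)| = |(0 7 8)(1 12 6 5 4 14)| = 6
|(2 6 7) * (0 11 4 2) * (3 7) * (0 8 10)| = 9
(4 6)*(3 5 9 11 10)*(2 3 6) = (2 3 5 9 11 10 6 4) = [0, 1, 3, 5, 2, 9, 4, 7, 8, 11, 6, 10]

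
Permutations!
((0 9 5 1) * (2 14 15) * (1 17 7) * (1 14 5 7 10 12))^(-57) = (0 12 17 2 14 9 1 10 5 15 7)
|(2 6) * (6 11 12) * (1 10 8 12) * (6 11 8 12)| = |(1 10 12 11)(2 8 6)| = 12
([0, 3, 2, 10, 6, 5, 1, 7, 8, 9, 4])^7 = (1 10 6 3 4)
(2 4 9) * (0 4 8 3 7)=(0 4 9 2 8 3 7)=[4, 1, 8, 7, 9, 5, 6, 0, 3, 2]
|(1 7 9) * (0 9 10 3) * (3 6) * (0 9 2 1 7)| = |(0 2 1)(3 9 7 10 6)| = 15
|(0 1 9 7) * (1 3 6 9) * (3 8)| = |(0 8 3 6 9 7)| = 6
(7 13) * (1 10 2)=(1 10 2)(7 13)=[0, 10, 1, 3, 4, 5, 6, 13, 8, 9, 2, 11, 12, 7]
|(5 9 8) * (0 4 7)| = 3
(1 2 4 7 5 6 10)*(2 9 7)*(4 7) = (1 9 4 2 7 5 6 10) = [0, 9, 7, 3, 2, 6, 10, 5, 8, 4, 1]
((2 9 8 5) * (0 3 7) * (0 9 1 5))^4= ((0 3 7 9 8)(1 5 2))^4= (0 8 9 7 3)(1 5 2)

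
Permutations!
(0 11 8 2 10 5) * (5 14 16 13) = (0 11 8 2 10 14 16 13 5) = [11, 1, 10, 3, 4, 0, 6, 7, 2, 9, 14, 8, 12, 5, 16, 15, 13]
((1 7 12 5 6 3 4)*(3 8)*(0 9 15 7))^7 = ((0 9 15 7 12 5 6 8 3 4 1))^7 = (0 8 7 1 6 15 4 5 9 3 12)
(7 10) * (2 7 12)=(2 7 10 12)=[0, 1, 7, 3, 4, 5, 6, 10, 8, 9, 12, 11, 2]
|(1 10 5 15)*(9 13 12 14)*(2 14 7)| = 12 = |(1 10 5 15)(2 14 9 13 12 7)|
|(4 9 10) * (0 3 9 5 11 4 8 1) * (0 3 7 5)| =|(0 7 5 11 4)(1 3 9 10 8)| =5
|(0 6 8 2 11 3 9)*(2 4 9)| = 15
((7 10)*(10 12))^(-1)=(7 10 12)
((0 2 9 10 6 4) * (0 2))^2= ((2 9 10 6 4))^2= (2 10 4 9 6)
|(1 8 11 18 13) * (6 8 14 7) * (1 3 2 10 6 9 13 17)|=13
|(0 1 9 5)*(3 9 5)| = |(0 1 5)(3 9)| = 6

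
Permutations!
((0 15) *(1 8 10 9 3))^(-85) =((0 15)(1 8 10 9 3))^(-85) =(0 15)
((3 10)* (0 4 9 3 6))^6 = ((0 4 9 3 10 6))^6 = (10)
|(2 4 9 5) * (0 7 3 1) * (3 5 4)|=6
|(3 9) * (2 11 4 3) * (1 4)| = |(1 4 3 9 2 11)| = 6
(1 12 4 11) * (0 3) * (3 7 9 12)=(0 7 9 12 4 11 1 3)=[7, 3, 2, 0, 11, 5, 6, 9, 8, 12, 10, 1, 4]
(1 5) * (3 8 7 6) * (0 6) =[6, 5, 2, 8, 4, 1, 3, 0, 7] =(0 6 3 8 7)(1 5)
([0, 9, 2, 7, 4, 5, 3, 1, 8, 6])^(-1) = [0, 7, 2, 6, 4, 5, 9, 3, 8, 1]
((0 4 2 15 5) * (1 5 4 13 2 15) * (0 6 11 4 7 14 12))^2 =((0 13 2 1 5 6 11 4 15 7 14 12))^2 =(0 2 5 11 15 14)(1 6 4 7 12 13)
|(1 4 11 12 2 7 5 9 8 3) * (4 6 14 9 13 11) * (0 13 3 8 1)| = 8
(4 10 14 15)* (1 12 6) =(1 12 6)(4 10 14 15) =[0, 12, 2, 3, 10, 5, 1, 7, 8, 9, 14, 11, 6, 13, 15, 4]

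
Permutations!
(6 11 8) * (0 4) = [4, 1, 2, 3, 0, 5, 11, 7, 6, 9, 10, 8] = (0 4)(6 11 8)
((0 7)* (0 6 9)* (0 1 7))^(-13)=((1 7 6 9))^(-13)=(1 9 6 7)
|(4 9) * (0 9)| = 3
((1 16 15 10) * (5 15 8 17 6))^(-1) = (1 10 15 5 6 17 8 16)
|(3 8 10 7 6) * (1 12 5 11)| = |(1 12 5 11)(3 8 10 7 6)| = 20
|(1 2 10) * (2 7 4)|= 5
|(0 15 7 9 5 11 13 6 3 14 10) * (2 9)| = |(0 15 7 2 9 5 11 13 6 3 14 10)| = 12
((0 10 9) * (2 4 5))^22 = (0 10 9)(2 4 5)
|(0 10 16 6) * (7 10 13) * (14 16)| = |(0 13 7 10 14 16 6)| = 7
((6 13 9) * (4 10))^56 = (6 9 13)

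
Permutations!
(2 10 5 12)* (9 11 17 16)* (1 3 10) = (1 3 10 5 12 2)(9 11 17 16) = [0, 3, 1, 10, 4, 12, 6, 7, 8, 11, 5, 17, 2, 13, 14, 15, 9, 16]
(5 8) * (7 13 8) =(5 7 13 8) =[0, 1, 2, 3, 4, 7, 6, 13, 5, 9, 10, 11, 12, 8]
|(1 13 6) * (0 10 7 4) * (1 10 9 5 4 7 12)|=|(0 9 5 4)(1 13 6 10 12)|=20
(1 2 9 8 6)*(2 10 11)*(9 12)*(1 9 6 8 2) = (1 10 11)(2 12 6 9) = [0, 10, 12, 3, 4, 5, 9, 7, 8, 2, 11, 1, 6]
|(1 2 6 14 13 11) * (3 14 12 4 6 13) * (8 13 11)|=6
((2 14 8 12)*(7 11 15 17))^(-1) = ((2 14 8 12)(7 11 15 17))^(-1) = (2 12 8 14)(7 17 15 11)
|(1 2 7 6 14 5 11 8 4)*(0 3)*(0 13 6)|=12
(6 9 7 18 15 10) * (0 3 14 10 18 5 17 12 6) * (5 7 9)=[3, 1, 2, 14, 4, 17, 5, 7, 8, 9, 0, 11, 6, 13, 10, 18, 16, 12, 15]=(0 3 14 10)(5 17 12 6)(15 18)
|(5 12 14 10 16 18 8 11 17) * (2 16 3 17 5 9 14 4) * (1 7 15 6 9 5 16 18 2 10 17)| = |(1 7 15 6 9 14 17 5 12 4 10 3)(2 18 8 11 16)| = 60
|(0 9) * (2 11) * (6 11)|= 6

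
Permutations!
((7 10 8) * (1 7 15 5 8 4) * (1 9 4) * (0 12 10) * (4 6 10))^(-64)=((0 12 4 9 6 10 1 7)(5 8 15))^(-64)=(5 15 8)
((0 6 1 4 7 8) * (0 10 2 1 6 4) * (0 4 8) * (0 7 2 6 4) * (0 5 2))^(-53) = (0 10 4 8 6)(1 5 2)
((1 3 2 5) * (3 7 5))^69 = ((1 7 5)(2 3))^69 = (7)(2 3)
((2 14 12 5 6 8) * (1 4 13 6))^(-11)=(1 12 2 6 4 5 14 8 13)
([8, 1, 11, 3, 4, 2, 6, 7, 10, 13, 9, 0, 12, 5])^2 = [10, 1, 0, 3, 4, 11, 6, 7, 9, 5, 13, 8, 12, 2]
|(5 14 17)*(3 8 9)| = |(3 8 9)(5 14 17)| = 3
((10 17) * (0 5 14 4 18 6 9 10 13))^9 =(0 13 17 10 9 6 18 4 14 5) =((0 5 14 4 18 6 9 10 17 13))^9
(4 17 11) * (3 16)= (3 16)(4 17 11)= [0, 1, 2, 16, 17, 5, 6, 7, 8, 9, 10, 4, 12, 13, 14, 15, 3, 11]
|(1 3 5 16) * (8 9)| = 4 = |(1 3 5 16)(8 9)|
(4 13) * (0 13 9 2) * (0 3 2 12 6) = (0 13 4 9 12 6)(2 3) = [13, 1, 3, 2, 9, 5, 0, 7, 8, 12, 10, 11, 6, 4]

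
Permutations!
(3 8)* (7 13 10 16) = [0, 1, 2, 8, 4, 5, 6, 13, 3, 9, 16, 11, 12, 10, 14, 15, 7] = (3 8)(7 13 10 16)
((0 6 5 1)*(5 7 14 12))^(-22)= (0 1 5 12 14 7 6)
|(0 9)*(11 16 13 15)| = |(0 9)(11 16 13 15)| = 4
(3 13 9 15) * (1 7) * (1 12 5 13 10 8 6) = (1 7 12 5 13 9 15 3 10 8 6) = [0, 7, 2, 10, 4, 13, 1, 12, 6, 15, 8, 11, 5, 9, 14, 3]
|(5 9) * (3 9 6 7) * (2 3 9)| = 4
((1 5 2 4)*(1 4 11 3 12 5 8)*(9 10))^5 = (12)(1 8)(9 10)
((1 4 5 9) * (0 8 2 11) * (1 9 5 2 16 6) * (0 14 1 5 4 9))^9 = (0 1 11 4 6 8 9 14 2 5 16)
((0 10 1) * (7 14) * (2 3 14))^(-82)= (0 1 10)(2 14)(3 7)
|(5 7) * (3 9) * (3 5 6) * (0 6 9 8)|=|(0 6 3 8)(5 7 9)|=12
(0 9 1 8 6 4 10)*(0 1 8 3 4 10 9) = (1 3 4 9 8 6 10) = [0, 3, 2, 4, 9, 5, 10, 7, 6, 8, 1]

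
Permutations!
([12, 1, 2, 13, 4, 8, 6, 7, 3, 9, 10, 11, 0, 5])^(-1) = (0 12)(3 8 5 13)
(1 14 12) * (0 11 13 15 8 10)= (0 11 13 15 8 10)(1 14 12)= [11, 14, 2, 3, 4, 5, 6, 7, 10, 9, 0, 13, 1, 15, 12, 8]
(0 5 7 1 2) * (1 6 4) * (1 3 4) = (0 5 7 6 1 2)(3 4) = [5, 2, 0, 4, 3, 7, 1, 6]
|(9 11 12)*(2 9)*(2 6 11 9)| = 3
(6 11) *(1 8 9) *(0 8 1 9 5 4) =[8, 1, 2, 3, 0, 4, 11, 7, 5, 9, 10, 6] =(0 8 5 4)(6 11)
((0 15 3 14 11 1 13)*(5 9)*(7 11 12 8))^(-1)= (0 13 1 11 7 8 12 14 3 15)(5 9)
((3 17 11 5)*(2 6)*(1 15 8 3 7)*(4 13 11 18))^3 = (1 3 4 5 15 17 13 7 8 18 11)(2 6)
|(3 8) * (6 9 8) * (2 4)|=4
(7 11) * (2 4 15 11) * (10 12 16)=(2 4 15 11 7)(10 12 16)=[0, 1, 4, 3, 15, 5, 6, 2, 8, 9, 12, 7, 16, 13, 14, 11, 10]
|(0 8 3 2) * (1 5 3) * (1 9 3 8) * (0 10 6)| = |(0 1 5 8 9 3 2 10 6)| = 9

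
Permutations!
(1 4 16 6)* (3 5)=(1 4 16 6)(3 5)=[0, 4, 2, 5, 16, 3, 1, 7, 8, 9, 10, 11, 12, 13, 14, 15, 6]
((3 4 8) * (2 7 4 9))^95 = (2 9 3 8 4 7)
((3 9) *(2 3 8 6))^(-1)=((2 3 9 8 6))^(-1)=(2 6 8 9 3)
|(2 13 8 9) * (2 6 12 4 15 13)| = 7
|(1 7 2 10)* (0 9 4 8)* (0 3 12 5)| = 28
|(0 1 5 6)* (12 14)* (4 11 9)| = 12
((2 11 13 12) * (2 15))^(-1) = ((2 11 13 12 15))^(-1) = (2 15 12 13 11)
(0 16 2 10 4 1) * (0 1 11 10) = [16, 1, 0, 3, 11, 5, 6, 7, 8, 9, 4, 10, 12, 13, 14, 15, 2] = (0 16 2)(4 11 10)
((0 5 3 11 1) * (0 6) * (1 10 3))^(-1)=((0 5 1 6)(3 11 10))^(-1)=(0 6 1 5)(3 10 11)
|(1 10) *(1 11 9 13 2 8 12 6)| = 9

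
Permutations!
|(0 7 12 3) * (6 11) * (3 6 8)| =7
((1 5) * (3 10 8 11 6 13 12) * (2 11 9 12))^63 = ((1 5)(2 11 6 13)(3 10 8 9 12))^63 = (1 5)(2 13 6 11)(3 9 10 12 8)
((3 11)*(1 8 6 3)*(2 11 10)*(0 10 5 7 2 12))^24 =((0 10 12)(1 8 6 3 5 7 2 11))^24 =(12)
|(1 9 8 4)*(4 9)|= |(1 4)(8 9)|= 2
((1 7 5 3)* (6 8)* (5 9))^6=(1 7 9 5 3)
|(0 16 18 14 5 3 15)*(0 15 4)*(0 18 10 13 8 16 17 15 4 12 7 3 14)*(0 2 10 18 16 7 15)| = |(0 17)(2 10 13 8 7 3 12 15 4 16 18)(5 14)| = 22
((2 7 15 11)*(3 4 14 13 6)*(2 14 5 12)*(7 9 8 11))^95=((2 9 8 11 14 13 6 3 4 5 12)(7 15))^95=(2 3 11 12 6 8 5 13 9 4 14)(7 15)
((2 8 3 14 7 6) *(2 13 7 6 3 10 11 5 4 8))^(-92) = (3 13 14 7 6)(4 11 8 5 10)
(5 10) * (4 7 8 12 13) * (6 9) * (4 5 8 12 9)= (4 7 12 13 5 10 8 9 6)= [0, 1, 2, 3, 7, 10, 4, 12, 9, 6, 8, 11, 13, 5]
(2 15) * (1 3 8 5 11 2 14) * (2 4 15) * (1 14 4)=(1 3 8 5 11)(4 15)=[0, 3, 2, 8, 15, 11, 6, 7, 5, 9, 10, 1, 12, 13, 14, 4]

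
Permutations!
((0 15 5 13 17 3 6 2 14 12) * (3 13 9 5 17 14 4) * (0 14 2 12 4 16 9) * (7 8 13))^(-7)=(0 7 2 5 17 13 9 15 8 16)(3 14 6 4 12)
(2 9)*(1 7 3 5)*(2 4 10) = (1 7 3 5)(2 9 4 10) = [0, 7, 9, 5, 10, 1, 6, 3, 8, 4, 2]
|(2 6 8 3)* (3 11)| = |(2 6 8 11 3)| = 5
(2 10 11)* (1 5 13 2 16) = [0, 5, 10, 3, 4, 13, 6, 7, 8, 9, 11, 16, 12, 2, 14, 15, 1] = (1 5 13 2 10 11 16)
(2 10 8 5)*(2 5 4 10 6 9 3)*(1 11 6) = (1 11 6 9 3 2)(4 10 8) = [0, 11, 1, 2, 10, 5, 9, 7, 4, 3, 8, 6]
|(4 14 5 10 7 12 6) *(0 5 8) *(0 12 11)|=5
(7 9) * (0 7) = (0 7 9) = [7, 1, 2, 3, 4, 5, 6, 9, 8, 0]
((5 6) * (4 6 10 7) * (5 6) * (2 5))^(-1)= (2 4 7 10 5)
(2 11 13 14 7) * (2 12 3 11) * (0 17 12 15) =[17, 1, 2, 11, 4, 5, 6, 15, 8, 9, 10, 13, 3, 14, 7, 0, 16, 12] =(0 17 12 3 11 13 14 7 15)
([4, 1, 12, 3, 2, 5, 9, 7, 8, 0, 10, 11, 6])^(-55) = (0 9 6 12 2 4)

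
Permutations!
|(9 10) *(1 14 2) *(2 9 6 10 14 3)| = 6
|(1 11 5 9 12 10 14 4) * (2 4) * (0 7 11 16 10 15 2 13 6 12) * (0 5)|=|(0 7 11)(1 16 10 14 13 6 12 15 2 4)(5 9)|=30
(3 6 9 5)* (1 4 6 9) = (1 4 6)(3 9 5) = [0, 4, 2, 9, 6, 3, 1, 7, 8, 5]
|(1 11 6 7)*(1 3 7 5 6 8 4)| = |(1 11 8 4)(3 7)(5 6)| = 4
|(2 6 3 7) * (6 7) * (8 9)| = |(2 7)(3 6)(8 9)| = 2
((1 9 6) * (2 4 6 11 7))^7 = (11)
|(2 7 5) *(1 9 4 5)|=6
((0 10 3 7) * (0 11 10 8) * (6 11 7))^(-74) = ((0 8)(3 6 11 10))^(-74) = (3 11)(6 10)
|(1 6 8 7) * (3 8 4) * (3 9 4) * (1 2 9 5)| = 9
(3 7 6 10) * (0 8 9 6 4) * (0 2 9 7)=(0 8 7 4 2 9 6 10 3)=[8, 1, 9, 0, 2, 5, 10, 4, 7, 6, 3]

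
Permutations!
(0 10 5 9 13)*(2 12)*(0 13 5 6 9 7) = [10, 1, 12, 3, 4, 7, 9, 0, 8, 5, 6, 11, 2, 13] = (13)(0 10 6 9 5 7)(2 12)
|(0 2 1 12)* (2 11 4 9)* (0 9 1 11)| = |(1 12 9 2 11 4)| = 6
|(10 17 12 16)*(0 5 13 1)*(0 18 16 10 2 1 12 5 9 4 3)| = |(0 9 4 3)(1 18 16 2)(5 13 12 10 17)| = 20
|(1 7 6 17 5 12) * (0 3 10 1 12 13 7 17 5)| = 20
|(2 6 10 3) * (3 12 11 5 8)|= |(2 6 10 12 11 5 8 3)|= 8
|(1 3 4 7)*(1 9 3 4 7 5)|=3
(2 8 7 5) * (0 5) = (0 5 2 8 7) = [5, 1, 8, 3, 4, 2, 6, 0, 7]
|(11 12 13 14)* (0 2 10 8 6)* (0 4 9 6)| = 12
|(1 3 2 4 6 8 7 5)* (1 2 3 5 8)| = 10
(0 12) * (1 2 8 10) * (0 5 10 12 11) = [11, 2, 8, 3, 4, 10, 6, 7, 12, 9, 1, 0, 5] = (0 11)(1 2 8 12 5 10)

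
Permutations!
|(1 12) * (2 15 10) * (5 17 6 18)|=|(1 12)(2 15 10)(5 17 6 18)|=12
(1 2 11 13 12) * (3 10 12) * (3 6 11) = [0, 2, 3, 10, 4, 5, 11, 7, 8, 9, 12, 13, 1, 6] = (1 2 3 10 12)(6 11 13)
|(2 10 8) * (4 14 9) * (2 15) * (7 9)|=|(2 10 8 15)(4 14 7 9)|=4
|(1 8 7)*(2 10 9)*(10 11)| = |(1 8 7)(2 11 10 9)| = 12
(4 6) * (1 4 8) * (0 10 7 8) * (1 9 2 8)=(0 10 7 1 4 6)(2 8 9)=[10, 4, 8, 3, 6, 5, 0, 1, 9, 2, 7]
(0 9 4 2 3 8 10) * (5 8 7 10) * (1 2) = (0 9 4 1 2 3 7 10)(5 8) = [9, 2, 3, 7, 1, 8, 6, 10, 5, 4, 0]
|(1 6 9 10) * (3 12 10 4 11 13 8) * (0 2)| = |(0 2)(1 6 9 4 11 13 8 3 12 10)| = 10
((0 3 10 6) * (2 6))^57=(0 10 6 3 2)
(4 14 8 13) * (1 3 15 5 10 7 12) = (1 3 15 5 10 7 12)(4 14 8 13) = [0, 3, 2, 15, 14, 10, 6, 12, 13, 9, 7, 11, 1, 4, 8, 5]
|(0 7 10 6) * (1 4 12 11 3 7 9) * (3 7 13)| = 18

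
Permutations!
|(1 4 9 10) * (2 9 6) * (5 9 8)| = 8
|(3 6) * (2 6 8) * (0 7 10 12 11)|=|(0 7 10 12 11)(2 6 3 8)|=20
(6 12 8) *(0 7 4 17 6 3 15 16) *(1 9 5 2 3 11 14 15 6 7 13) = (0 13 1 9 5 2 3 6 12 8 11 14 15 16)(4 17 7) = [13, 9, 3, 6, 17, 2, 12, 4, 11, 5, 10, 14, 8, 1, 15, 16, 0, 7]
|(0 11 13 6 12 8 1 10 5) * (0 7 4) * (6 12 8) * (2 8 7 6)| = 12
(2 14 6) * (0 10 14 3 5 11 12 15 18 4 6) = (0 10 14)(2 3 5 11 12 15 18 4 6) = [10, 1, 3, 5, 6, 11, 2, 7, 8, 9, 14, 12, 15, 13, 0, 18, 16, 17, 4]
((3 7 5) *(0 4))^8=((0 4)(3 7 5))^8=(3 5 7)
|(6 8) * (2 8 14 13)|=5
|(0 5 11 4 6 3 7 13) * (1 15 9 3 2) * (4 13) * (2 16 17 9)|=|(0 5 11 13)(1 15 2)(3 7 4 6 16 17 9)|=84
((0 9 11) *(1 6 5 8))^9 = (11)(1 6 5 8)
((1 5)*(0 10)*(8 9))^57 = ((0 10)(1 5)(8 9))^57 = (0 10)(1 5)(8 9)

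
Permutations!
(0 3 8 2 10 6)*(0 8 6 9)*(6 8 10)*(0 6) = [3, 1, 0, 8, 4, 5, 10, 7, 2, 6, 9] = (0 3 8 2)(6 10 9)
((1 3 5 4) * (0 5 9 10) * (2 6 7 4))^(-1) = (0 10 9 3 1 4 7 6 2 5)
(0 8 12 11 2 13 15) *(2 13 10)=[8, 1, 10, 3, 4, 5, 6, 7, 12, 9, 2, 13, 11, 15, 14, 0]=(0 8 12 11 13 15)(2 10)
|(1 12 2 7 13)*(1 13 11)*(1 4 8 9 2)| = 6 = |(13)(1 12)(2 7 11 4 8 9)|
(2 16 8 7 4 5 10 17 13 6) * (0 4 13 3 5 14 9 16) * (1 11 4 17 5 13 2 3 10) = [17, 11, 0, 13, 14, 1, 3, 2, 7, 16, 5, 4, 12, 6, 9, 15, 8, 10] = (0 17 10 5 1 11 4 14 9 16 8 7 2)(3 13 6)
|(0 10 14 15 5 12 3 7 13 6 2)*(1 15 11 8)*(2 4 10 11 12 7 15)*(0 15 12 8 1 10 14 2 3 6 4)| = |(0 11 1 3 12 6)(2 15 5 7 13 4 14 8 10)| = 18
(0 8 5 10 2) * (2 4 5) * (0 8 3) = (0 3)(2 8)(4 5 10) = [3, 1, 8, 0, 5, 10, 6, 7, 2, 9, 4]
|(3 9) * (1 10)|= 2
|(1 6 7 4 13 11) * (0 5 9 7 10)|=10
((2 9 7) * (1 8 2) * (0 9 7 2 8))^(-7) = (0 7 9 1 2)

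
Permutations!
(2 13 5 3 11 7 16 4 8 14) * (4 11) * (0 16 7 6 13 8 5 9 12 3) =(0 16 11 6 13 9 12 3 4 5)(2 8 14) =[16, 1, 8, 4, 5, 0, 13, 7, 14, 12, 10, 6, 3, 9, 2, 15, 11]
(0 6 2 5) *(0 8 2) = (0 6)(2 5 8) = [6, 1, 5, 3, 4, 8, 0, 7, 2]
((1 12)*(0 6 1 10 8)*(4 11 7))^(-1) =((0 6 1 12 10 8)(4 11 7))^(-1) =(0 8 10 12 1 6)(4 7 11)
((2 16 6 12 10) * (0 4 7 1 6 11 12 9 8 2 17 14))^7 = ((0 4 7 1 6 9 8 2 16 11 12 10 17 14))^7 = (0 2)(1 12)(4 16)(6 10)(7 11)(8 14)(9 17)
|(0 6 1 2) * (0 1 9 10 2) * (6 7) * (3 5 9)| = 9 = |(0 7 6 3 5 9 10 2 1)|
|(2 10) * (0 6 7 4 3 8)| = |(0 6 7 4 3 8)(2 10)| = 6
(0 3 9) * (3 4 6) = (0 4 6 3 9) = [4, 1, 2, 9, 6, 5, 3, 7, 8, 0]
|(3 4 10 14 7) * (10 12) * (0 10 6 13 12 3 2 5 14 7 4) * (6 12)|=8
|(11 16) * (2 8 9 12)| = 4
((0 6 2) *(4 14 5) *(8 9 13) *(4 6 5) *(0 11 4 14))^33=(14)(0 2)(4 6)(5 11)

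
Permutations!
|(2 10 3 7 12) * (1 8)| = 10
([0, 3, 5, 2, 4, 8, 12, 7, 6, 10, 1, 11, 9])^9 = [0, 1, 2, 3, 4, 5, 6, 7, 8, 9, 10, 11, 12]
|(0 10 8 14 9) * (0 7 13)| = 7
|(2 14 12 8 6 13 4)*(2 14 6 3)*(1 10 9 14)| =11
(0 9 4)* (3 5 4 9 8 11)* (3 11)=(11)(0 8 3 5 4)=[8, 1, 2, 5, 0, 4, 6, 7, 3, 9, 10, 11]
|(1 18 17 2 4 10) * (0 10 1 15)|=15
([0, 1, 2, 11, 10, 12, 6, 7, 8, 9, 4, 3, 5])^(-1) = [0, 1, 2, 11, 10, 12, 6, 7, 8, 9, 4, 3, 5]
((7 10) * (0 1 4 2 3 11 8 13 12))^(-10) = ((0 1 4 2 3 11 8 13 12)(7 10))^(-10) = (0 12 13 8 11 3 2 4 1)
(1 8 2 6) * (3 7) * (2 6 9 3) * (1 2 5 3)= (1 8 6 2 9)(3 7 5)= [0, 8, 9, 7, 4, 3, 2, 5, 6, 1]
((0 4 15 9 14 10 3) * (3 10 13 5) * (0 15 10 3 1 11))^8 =(0 5 9 10 11 13 15 4 1 14 3)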